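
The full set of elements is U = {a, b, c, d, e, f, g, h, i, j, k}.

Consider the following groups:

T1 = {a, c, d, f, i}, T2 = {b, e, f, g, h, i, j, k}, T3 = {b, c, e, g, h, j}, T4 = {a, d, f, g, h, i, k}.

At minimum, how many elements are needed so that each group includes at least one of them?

Take T = {f, g}. Each listed group contains at least one of these, so T is a hitting set of size 2.
No single element lies in every group, so at least 2 are needed and 2 is optimal.

2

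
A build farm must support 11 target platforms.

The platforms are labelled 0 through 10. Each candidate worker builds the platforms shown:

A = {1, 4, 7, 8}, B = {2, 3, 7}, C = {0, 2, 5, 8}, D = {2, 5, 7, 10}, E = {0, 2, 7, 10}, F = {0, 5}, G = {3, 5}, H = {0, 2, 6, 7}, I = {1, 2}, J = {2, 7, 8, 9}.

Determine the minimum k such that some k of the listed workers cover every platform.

Take {A, D, G, H, J}. Their union is {0, 1, 2, 3, 4, 5, 6, 7, 8, 9, 10}, which is all 11 platforms.
Only J contains 9, so J is forced; the remaining 7 platforms need at least 4 more workers (each remaining worker adds at most 2) — so at least 5 workers are needed, and 5 is optimal.

5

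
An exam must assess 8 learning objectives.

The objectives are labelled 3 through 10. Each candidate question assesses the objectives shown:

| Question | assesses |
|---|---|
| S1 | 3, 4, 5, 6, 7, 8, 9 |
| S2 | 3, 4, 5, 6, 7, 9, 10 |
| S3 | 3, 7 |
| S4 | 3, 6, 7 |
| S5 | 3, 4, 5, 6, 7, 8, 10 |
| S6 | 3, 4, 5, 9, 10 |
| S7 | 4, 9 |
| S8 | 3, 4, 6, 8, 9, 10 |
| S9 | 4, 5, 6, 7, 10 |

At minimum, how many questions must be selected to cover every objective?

Take {S5, S7}. Their union is {3, 4, 5, 6, 7, 8, 9, 10}, which is all 8 objectives.
No single question has all 8 objectives (the largest, S1, has 7), so 2 is optimal.

2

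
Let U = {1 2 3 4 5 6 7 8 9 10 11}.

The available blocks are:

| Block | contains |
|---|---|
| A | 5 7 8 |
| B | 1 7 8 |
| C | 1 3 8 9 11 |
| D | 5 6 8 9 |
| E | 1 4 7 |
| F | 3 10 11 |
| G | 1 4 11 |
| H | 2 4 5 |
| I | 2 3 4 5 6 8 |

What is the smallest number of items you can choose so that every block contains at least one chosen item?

3

T = {4, 8, 10} meets every block (each contains at least one member of T), and |T| = 3.
The blocks D, E, F are pairwise disjoint, so any hitting set needs a separate item for each — at least 3. Hence 3 is optimal.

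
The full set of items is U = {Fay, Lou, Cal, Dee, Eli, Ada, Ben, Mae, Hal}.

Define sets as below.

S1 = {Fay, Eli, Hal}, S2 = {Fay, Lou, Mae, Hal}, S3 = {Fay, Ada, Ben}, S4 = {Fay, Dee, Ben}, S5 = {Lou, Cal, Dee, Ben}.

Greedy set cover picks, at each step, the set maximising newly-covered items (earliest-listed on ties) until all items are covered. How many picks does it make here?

Greedy: pick S2 (covers 4 new) → pick S5 (covers 3 new) → pick S1 (covers 1 new) → pick S3 (covers 1 new). Total picks: 4.

4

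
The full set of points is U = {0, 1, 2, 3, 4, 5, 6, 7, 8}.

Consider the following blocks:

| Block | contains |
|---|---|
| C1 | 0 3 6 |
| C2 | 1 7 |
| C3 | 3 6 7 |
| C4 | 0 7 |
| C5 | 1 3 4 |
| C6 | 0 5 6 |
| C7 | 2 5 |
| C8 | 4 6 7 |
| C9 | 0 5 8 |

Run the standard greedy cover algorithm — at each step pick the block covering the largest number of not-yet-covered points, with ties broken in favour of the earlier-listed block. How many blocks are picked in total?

5

Greedy: pick C1 (covers 3 new) → pick C2 (covers 2 new) → pick C7 (covers 2 new) → pick C5 (covers 1 new) → pick C9 (covers 1 new). Total picks: 5.
(The true minimum cover uses only 4 blocks, so greedy is not optimal here.)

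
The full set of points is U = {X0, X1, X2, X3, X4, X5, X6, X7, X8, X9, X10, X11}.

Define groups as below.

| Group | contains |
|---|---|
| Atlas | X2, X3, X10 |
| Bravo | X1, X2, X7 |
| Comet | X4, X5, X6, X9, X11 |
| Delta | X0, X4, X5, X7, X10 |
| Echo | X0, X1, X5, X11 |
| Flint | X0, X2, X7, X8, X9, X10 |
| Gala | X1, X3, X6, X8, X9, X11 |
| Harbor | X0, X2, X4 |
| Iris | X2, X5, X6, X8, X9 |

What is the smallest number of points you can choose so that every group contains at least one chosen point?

3

Take H = {X2, X5, X8}. Each listed group contains at least one of these, so H is a hitting set of size 3.
No choice of 2 points meets every group, so 3 is the minimum.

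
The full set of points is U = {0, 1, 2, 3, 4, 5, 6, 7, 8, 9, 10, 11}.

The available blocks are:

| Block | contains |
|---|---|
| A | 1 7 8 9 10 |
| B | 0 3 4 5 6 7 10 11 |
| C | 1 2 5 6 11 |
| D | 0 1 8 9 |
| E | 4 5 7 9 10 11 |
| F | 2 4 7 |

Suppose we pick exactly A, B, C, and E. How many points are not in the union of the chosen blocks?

0

Union of A, B, C, E = {0, 1, 2, 3, 4, 5, 6, 7, 8, 9, 10, 11} — that's every point, so 0 are uncovered.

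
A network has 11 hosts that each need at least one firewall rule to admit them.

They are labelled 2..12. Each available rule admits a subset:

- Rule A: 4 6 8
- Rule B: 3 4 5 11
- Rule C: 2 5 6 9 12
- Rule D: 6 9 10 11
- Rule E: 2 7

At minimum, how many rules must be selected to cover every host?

Take {A, B, C, D, E}. Their union is {2, 3, 4, 5, 6, 7, 8, 9, 10, 11, 12}, which is all 11 hosts.
No 4 of the 5 rules cover everything (all 5 combinations miss at least one host), so 5 is optimal.

5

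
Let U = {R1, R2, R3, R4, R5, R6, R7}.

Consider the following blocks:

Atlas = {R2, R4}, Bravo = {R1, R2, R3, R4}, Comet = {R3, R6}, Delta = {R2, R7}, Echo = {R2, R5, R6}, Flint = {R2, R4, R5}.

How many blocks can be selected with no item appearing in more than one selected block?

2

Comet, Flint are pairwise disjoint (Comet={R3,R6}; Flint={R2,R4,R5}).
Every remaining block overlaps one of these, and no 3 of the listed blocks are pairwise disjoint, so 2 is the maximum.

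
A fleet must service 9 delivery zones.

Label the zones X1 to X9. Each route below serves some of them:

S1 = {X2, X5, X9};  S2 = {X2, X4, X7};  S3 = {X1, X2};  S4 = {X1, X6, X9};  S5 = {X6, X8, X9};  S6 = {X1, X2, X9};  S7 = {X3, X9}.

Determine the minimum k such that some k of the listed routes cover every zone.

5

S1 and S2 and S4 and S5 and S7 together: S1 ∪ S2 ∪ S4 ∪ S5 ∪ S7 = {X1, X2, X3, X4, X5, X6, X7, X8, X9} — every zone is covered.
No 4 of the 7 routes cover everything (all 35 combinations miss at least one zone), so 5 is optimal.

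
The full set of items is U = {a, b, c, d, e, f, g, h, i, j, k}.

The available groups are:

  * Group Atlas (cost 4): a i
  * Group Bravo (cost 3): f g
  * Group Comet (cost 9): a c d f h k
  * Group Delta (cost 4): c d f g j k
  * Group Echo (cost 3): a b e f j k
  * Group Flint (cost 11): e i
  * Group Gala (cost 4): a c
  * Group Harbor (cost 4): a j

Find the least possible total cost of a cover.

Atlas, Bravo, Comet, Echo together cover every item (Atlas ∪ Bravo ∪ Comet ∪ Echo = {a, b, c, d, e, f, g, h, i, j, k}); total cost 4 + 3 + 9 + 3 = 19.
The greedy pick Echo, Delta, Atlas, Comet costs 20; no covering selection beats 19.

19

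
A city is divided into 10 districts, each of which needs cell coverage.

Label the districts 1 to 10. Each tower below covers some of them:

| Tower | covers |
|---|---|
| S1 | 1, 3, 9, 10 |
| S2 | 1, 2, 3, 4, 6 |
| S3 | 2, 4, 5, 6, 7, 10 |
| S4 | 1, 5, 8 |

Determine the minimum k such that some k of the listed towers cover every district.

Take {S1, S3, S4}. Their union is {1, 2, 3, 4, 5, 6, 7, 8, 9, 10}, which is all 10 districts.
Only S3 contains 7, so S3 is forced; the remaining 4 districts need at least 2 more towers (each remaining tower adds at most 3) — so at least 3 towers are needed, and 3 is optimal.

3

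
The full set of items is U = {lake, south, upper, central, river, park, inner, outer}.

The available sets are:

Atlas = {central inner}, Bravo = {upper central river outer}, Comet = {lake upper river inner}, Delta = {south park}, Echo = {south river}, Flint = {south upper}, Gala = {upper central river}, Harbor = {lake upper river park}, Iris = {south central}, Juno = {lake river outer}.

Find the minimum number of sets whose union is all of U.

3

Bravo and Comet and Delta together: Bravo ∪ Comet ∪ Delta = {lake, south, upper, central, river, park, inner, outer} — every item is covered.
No 2 of the 10 sets cover everything (all 45 combinations miss at least one item), so 3 is optimal.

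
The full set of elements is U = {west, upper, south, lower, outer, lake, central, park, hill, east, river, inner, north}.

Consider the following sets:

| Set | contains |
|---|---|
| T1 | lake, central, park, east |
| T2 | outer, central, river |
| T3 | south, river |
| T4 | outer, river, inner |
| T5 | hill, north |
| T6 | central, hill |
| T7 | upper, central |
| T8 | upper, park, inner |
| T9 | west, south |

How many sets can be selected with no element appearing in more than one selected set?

4

T4, T5, T7, T9 are pairwise disjoint (T4={outer,river,inner}; T5={hill,north}; T7={upper,central}; T9={west,south}).
Every remaining set overlaps one of these, and no 5 of the listed sets are pairwise disjoint, so 4 is the maximum.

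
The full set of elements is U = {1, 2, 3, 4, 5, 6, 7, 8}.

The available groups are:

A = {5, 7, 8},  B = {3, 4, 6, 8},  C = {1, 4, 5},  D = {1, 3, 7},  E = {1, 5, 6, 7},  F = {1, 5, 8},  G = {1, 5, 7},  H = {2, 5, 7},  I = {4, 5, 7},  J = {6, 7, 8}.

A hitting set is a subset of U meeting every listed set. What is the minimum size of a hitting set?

T = {4, 7, 8} meets every group (each contains at least one member of T), and |T| = 3.
No choice of 2 elements meets every group, so 3 is the minimum.

3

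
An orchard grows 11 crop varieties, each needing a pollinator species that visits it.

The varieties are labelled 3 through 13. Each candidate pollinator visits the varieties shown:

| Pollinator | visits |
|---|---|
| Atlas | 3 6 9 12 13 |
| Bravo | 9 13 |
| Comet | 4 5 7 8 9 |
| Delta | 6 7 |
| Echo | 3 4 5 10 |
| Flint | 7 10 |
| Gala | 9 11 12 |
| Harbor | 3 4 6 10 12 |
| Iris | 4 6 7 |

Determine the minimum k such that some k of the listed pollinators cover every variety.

4

Take {Bravo, Comet, Gala, Harbor}. Their union is {3, 4, 5, 6, 7, 8, 9, 10, 11, 12, 13}, which is all 11 varieties.
No 3 of the 9 pollinators cover everything (all 84 combinations miss at least one variety), so 4 is optimal.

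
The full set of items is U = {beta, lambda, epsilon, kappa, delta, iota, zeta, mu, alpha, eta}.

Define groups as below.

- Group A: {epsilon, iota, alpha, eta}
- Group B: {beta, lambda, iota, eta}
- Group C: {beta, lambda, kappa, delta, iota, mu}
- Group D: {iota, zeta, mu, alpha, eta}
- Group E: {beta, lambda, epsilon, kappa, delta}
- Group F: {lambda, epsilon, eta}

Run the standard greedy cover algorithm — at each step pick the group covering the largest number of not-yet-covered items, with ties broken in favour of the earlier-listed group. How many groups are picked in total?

3

Greedy: pick C (covers 6 new) → pick A (covers 3 new) → pick D (covers 1 new). Total picks: 3.
(The true minimum cover uses only 2 groups, so greedy is not optimal here.)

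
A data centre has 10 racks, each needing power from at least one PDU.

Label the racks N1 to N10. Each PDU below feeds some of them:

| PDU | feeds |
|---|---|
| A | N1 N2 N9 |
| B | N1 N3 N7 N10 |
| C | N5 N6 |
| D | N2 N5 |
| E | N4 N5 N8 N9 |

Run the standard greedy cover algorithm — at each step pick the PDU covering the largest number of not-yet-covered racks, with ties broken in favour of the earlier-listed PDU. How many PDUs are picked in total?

4

Greedy: pick B (covers 4 new) → pick E (covers 4 new) → pick A (covers 1 new) → pick C (covers 1 new). Total picks: 4.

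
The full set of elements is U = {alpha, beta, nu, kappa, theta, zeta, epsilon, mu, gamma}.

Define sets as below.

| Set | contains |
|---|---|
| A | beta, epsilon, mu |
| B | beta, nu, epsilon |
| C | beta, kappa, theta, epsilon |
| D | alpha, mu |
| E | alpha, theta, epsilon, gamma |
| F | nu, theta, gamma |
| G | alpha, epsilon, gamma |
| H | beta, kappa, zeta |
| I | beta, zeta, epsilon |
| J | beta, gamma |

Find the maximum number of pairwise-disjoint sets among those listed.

3

D, F, H are pairwise disjoint (D={alpha,mu}; F={nu,theta,gamma}; H={beta,kappa,zeta}).
Every remaining set overlaps one of these, and no 4 of the listed sets are pairwise disjoint, so 3 is the maximum.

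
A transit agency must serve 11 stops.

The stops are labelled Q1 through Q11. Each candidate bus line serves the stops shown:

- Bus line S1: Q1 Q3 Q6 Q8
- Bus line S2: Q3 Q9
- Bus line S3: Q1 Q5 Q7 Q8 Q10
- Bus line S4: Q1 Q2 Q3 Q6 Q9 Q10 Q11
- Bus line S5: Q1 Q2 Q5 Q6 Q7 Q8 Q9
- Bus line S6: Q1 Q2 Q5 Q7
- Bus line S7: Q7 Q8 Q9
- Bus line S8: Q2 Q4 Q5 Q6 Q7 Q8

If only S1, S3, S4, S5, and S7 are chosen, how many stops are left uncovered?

Union of S1, S3, S4, S5, S7 = {Q1, Q2, Q3, Q5, Q6, Q7, Q8, Q9, Q10, Q11}.
Not covered: Q4 — 1 stop.

1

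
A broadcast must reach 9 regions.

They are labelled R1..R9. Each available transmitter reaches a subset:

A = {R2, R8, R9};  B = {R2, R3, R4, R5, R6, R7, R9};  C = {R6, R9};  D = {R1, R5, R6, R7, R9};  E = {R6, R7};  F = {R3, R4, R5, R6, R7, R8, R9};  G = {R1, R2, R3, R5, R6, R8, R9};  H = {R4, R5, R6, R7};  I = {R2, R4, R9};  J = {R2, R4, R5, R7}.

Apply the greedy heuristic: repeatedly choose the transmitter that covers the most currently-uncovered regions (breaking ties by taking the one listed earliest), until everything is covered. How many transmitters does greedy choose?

Greedy: pick B (covers 7 new) → pick G (covers 2 new). Total picks: 2.

2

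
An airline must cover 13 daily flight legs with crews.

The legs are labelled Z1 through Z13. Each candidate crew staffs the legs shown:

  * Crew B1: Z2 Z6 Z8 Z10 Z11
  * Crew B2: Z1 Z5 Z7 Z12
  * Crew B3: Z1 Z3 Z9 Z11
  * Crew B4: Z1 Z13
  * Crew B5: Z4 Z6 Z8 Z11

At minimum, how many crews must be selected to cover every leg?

Take {B1, B2, B3, B4, B5}. Their union is {Z1, Z2, Z3, Z4, Z5, Z6, Z7, Z8, Z9, Z10, Z11, Z12, Z13}, which is all 13 legs.
No 4 of the 5 crews cover everything (all 5 combinations miss at least one leg), so 5 is optimal.

5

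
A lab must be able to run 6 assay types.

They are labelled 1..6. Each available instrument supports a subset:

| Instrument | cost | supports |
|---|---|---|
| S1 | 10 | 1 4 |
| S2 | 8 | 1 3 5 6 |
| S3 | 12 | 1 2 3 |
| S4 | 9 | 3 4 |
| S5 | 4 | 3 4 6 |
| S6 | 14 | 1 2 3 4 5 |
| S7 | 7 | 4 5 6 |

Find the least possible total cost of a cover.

18

S5, S6 together cover every assay (S5 ∪ S6 = {1, 2, 3, 4, 5, 6}); total cost 4 + 14 = 18.
The greedy pick S5, S2, S3 costs 24; no covering selection beats 18.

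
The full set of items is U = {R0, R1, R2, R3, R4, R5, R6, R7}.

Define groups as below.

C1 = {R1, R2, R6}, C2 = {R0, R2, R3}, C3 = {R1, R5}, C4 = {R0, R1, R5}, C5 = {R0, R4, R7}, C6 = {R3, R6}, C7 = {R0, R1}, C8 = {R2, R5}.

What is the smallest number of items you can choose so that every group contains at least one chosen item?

3

The 3 items {R0, R5, R6} hit every group.
The groups C3, C5, C6 are pairwise disjoint, so any hitting set needs a separate item for each — at least 3. Hence 3 is optimal.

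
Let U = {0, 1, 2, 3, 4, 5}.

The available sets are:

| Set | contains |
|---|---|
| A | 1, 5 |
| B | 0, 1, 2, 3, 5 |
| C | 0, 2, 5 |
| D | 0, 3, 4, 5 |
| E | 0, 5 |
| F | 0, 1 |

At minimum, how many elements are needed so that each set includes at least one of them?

The 2 elements {1, 5} hit every set.
No single element lies in every set, so at least 2 are needed and 2 is optimal.

2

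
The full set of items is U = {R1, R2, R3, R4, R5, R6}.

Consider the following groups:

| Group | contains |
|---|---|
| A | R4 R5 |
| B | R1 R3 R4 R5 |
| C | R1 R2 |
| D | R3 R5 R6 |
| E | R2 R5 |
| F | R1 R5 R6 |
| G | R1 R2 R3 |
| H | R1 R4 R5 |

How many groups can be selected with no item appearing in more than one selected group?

2

A, G are pairwise disjoint (A={R4,R5}; G={R1,R2,R3}).
Every remaining group overlaps one of these, and no 3 of the listed groups are pairwise disjoint, so 2 is the maximum.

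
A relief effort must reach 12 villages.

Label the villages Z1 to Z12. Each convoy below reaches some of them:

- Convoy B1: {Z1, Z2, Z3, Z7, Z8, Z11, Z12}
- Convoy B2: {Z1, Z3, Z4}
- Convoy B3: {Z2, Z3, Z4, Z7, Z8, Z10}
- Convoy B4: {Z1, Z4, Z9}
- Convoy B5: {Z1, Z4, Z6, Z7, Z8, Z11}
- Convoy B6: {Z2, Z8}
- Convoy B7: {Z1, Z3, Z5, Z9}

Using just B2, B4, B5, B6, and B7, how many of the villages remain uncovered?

Union of B2, B4, B5, B6, B7 = {Z1, Z2, Z3, Z4, Z5, Z6, Z7, Z8, Z9, Z11}.
Not covered: Z10, Z12 — 2 villages.

2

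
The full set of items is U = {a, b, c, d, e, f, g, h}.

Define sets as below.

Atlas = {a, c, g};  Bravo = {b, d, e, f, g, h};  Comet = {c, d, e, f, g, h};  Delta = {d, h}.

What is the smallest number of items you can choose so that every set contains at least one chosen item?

The 2 items {a, h} hit every set.
The sets Atlas, Delta are pairwise disjoint, so any hitting set needs a separate item for each — at least 2. Hence 2 is optimal.

2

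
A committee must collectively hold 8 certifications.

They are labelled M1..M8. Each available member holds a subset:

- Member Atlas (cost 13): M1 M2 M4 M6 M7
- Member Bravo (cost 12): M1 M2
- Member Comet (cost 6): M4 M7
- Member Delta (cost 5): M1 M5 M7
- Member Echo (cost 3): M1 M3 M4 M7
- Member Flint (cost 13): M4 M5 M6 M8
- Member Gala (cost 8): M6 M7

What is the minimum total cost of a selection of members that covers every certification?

Bravo, Echo, Flint together cover every certification (Bravo ∪ Echo ∪ Flint = {M1, M2, M3, M4, M5, M6, M7, M8}); total cost 12 + 3 + 13 = 28.
No covering selection has total cost below 28.

28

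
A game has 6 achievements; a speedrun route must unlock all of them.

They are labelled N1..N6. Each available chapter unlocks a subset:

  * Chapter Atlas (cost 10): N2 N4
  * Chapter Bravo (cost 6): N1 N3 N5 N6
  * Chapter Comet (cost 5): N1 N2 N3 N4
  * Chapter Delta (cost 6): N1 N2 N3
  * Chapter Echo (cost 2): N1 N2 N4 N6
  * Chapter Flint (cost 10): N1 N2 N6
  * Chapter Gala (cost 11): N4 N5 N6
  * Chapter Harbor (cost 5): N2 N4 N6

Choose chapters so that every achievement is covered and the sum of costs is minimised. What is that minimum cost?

8

Bravo, Echo together cover every achievement (Bravo ∪ Echo = {N1, N2, N3, N4, N5, N6}); total cost 6 + 2 = 8.
No covering selection has total cost below 8.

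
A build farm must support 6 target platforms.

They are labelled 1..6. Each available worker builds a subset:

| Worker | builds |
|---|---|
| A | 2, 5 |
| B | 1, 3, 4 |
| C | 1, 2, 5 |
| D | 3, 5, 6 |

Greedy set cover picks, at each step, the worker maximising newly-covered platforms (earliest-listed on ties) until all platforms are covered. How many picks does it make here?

3

Greedy: pick B (covers 3 new) → pick A (covers 2 new) → pick D (covers 1 new). Total picks: 3.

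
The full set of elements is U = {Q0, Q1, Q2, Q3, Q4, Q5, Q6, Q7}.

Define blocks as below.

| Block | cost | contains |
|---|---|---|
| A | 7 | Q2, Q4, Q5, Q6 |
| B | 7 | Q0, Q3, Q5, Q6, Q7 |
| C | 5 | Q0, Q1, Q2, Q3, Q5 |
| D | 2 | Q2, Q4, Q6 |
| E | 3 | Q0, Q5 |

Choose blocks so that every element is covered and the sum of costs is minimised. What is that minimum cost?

14

B, C, D together cover every element (B ∪ C ∪ D = {Q0, Q1, Q2, Q3, Q4, Q5, Q6, Q7}); total cost 7 + 5 + 2 = 14.
No covering selection has total cost below 14.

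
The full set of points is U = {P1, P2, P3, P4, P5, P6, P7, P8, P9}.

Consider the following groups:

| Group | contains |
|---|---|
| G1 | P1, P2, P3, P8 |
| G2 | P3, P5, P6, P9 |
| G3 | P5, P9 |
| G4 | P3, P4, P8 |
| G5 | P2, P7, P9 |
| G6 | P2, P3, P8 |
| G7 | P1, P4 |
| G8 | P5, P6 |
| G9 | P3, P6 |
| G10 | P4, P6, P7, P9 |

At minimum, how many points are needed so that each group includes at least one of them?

4

Take H = {P1, P3, P5, P7}. Each listed group contains at least one of these, so H is a hitting set of size 4.
No choice of 3 points meets every group, so 4 is the minimum.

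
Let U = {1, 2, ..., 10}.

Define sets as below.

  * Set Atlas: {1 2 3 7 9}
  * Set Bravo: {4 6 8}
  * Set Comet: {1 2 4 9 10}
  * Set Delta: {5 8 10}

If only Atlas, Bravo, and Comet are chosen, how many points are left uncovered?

Union of Atlas, Bravo, Comet = {1, 2, 3, 4, 6, 7, 8, 9, 10}.
Not covered: 5 — 1 point.

1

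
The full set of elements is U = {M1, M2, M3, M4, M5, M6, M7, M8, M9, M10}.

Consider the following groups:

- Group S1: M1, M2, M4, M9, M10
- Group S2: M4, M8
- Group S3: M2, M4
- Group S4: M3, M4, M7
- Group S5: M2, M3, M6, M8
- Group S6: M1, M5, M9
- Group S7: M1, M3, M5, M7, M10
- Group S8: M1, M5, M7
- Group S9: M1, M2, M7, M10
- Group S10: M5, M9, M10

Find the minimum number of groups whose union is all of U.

3

S1, S5, and S8 cover everything between them: the union {M1, M2, M3, M4, M5, M6, M7, M8, M9, M10} is all of U.
Only S5 contains M6, so S5 is forced; the remaining 6 elements need at least 2 more groups (each remaining group adds at most 4) — so at least 3 groups are needed, and 3 is optimal.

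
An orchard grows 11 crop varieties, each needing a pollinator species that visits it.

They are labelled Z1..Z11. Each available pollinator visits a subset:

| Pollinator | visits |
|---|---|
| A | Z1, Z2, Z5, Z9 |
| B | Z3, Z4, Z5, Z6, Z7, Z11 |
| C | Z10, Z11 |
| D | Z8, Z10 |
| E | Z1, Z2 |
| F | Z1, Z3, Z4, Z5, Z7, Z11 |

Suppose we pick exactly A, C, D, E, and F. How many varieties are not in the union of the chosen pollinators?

1

Union of A, C, D, E, F = {Z1, Z2, Z3, Z4, Z5, Z7, Z8, Z9, Z10, Z11}.
Not covered: Z6 — 1 variety.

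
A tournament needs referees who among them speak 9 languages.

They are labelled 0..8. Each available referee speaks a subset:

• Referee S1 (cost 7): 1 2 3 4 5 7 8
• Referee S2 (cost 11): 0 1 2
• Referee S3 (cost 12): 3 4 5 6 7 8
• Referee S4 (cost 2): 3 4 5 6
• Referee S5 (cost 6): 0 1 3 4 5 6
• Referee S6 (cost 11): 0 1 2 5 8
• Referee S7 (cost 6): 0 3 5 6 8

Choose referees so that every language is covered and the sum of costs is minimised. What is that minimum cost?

S1, S5 together cover every language (S1 ∪ S5 = {0, 1, 2, 3, 4, 5, 6, 7, 8}); total cost 7 + 6 = 13.
The greedy pick S4, S1, S5 costs 15; no covering selection beats 13.

13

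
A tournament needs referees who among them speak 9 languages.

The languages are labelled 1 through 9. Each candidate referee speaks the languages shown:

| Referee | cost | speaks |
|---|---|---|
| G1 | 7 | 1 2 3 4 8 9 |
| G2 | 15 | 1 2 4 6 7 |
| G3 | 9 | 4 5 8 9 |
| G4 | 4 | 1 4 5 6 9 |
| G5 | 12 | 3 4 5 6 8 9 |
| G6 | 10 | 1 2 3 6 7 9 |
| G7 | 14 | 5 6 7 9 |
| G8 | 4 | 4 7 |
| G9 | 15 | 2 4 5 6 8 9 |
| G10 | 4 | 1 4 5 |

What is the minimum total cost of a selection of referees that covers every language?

G1, G4, G8 together cover every language (G1 ∪ G4 ∪ G8 = {1, 2, 3, 4, 5, 6, 7, 8, 9}); total cost 7 + 4 + 4 = 15.
No covering selection has total cost below 15.

15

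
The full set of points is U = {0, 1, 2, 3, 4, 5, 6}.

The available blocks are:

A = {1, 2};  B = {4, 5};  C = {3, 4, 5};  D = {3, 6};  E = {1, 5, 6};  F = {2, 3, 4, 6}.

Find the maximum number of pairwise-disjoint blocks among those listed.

3

A, B, D are pairwise disjoint (A={1,2}; B={4,5}; D={3,6}).
Every remaining block overlaps one of these, and no 4 of the listed blocks are pairwise disjoint, so 3 is the maximum.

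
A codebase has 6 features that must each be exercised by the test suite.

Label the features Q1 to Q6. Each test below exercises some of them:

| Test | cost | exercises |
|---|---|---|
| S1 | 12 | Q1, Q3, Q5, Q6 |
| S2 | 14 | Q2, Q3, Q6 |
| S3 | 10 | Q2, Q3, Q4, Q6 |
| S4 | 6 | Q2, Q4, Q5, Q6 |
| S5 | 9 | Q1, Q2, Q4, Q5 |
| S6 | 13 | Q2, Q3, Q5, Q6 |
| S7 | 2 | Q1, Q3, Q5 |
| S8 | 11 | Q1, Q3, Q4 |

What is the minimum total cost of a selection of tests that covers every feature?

8

S4, S7 together cover every feature (S4 ∪ S7 = {Q1, Q2, Q3, Q4, Q5, Q6}); total cost 6 + 2 = 8.
No covering selection has total cost below 8.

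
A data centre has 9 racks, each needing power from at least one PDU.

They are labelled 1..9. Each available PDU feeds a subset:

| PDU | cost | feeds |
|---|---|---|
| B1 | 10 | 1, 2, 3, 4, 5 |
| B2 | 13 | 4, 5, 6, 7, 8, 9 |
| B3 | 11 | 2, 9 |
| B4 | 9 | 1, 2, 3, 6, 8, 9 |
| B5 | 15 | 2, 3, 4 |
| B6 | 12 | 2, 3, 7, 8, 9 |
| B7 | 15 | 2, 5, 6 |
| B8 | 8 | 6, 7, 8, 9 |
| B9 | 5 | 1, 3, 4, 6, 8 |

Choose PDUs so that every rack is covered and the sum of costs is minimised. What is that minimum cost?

18

B1, B8 together cover every rack (B1 ∪ B8 = {1, 2, 3, 4, 5, 6, 7, 8, 9}); total cost 10 + 8 = 18.
The greedy pick B9, B6, B1 costs 27; no covering selection beats 18.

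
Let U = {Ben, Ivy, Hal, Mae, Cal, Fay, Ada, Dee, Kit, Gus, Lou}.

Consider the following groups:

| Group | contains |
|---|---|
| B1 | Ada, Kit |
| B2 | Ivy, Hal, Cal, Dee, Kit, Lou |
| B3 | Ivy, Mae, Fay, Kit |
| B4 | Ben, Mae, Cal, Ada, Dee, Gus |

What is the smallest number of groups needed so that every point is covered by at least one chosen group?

3

B2, B3, and B4 cover everything between them: the union {Ben, Ivy, Hal, Mae, Cal, Fay, Ada, Dee, Kit, Gus, Lou} is all of U.
Only B4 contains Ben, so B4 is forced; the remaining 5 points need at least 2 more groups (each remaining group adds at most 4) — so at least 3 groups are needed, and 3 is optimal.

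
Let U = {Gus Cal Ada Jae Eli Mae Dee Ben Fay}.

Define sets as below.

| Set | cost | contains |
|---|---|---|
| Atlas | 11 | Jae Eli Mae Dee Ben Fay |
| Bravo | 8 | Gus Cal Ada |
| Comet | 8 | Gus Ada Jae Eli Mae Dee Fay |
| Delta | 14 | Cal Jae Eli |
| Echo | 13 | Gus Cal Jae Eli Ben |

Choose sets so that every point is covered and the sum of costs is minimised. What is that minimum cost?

Atlas, Bravo together cover every point (Atlas ∪ Bravo = {Gus, Cal, Ada, Jae, Eli, Mae, Dee, Ben, Fay}); total cost 11 + 8 = 19.
The greedy pick Comet, Echo costs 21; no covering selection beats 19.

19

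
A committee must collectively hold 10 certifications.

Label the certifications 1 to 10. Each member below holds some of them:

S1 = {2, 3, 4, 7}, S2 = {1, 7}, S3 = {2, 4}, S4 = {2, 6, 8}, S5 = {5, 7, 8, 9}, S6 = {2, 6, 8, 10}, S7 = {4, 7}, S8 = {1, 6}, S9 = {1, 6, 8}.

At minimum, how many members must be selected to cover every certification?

4

S1 and S2 and S5 and S6 together: S1 ∪ S2 ∪ S5 ∪ S6 = {1, 2, 3, 4, 5, 6, 7, 8, 9, 10} — every certification is covered.
No 3 of the 9 members cover everything (all 84 combinations miss at least one certification), so 4 is optimal.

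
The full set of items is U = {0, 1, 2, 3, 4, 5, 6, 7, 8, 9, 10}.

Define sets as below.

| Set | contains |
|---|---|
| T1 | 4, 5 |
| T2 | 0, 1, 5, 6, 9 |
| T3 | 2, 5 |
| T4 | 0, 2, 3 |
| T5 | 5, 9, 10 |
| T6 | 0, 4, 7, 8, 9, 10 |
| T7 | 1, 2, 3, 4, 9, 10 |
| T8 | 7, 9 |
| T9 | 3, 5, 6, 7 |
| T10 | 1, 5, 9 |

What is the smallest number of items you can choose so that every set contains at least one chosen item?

H = {3, 5, 9} meets every set (each contains at least one member of H), and |H| = 3.
The sets T1, T4, T8 are pairwise disjoint, so any hitting set needs a separate item for each — at least 3. Hence 3 is optimal.

3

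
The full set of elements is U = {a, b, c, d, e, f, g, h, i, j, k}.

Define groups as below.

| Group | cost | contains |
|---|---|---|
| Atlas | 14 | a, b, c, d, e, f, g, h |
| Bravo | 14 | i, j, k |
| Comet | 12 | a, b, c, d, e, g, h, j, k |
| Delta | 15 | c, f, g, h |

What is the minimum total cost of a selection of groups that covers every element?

28

Atlas, Bravo together cover every element (Atlas ∪ Bravo = {a, b, c, d, e, f, g, h, i, j, k}); total cost 14 + 14 = 28.
The greedy pick Comet, Atlas, Bravo costs 40; no covering selection beats 28.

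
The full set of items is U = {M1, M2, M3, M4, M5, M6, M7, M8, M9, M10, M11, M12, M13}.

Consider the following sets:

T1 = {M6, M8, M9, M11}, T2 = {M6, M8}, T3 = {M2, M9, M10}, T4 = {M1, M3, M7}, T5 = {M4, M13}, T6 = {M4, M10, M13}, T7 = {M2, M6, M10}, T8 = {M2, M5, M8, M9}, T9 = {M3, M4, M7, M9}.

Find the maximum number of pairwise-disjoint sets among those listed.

4

T2, T3, T4, T5 are pairwise disjoint (T2={M6,M8}; T3={M2,M9,M10}; T4={M1,M3,M7}; T5={M4,M13}).
Every remaining set overlaps one of these, and no 5 of the listed sets are pairwise disjoint, so 4 is the maximum.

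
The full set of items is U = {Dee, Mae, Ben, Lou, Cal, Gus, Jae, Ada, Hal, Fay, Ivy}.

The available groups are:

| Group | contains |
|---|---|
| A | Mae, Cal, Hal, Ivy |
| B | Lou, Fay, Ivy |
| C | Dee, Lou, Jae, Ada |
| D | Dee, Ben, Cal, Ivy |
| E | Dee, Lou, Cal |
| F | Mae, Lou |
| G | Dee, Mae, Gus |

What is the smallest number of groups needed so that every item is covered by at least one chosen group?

5

Take {A, B, C, D, G}. Their union is {Dee, Mae, Ben, Lou, Cal, Gus, Jae, Ada, Hal, Fay, Ivy}, which is all 11 items.
No 4 of the 7 groups cover everything (all 35 combinations miss at least one item), so 5 is optimal.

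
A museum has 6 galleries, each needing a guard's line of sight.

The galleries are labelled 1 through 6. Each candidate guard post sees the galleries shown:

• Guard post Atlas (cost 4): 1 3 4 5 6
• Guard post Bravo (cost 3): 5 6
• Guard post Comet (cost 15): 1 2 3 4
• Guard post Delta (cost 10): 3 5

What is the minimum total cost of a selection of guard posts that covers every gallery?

Bravo, Comet together cover every gallery (Bravo ∪ Comet = {1, 2, 3, 4, 5, 6}); total cost 3 + 15 = 18.
The greedy pick Atlas, Comet costs 19; no covering selection beats 18.

18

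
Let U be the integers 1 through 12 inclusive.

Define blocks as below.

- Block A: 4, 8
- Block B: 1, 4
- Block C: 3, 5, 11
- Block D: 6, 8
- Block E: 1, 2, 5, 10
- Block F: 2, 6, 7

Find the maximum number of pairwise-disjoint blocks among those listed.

3

B, C, D are pairwise disjoint (B={1,4}; C={3,5,11}; D={6,8}).
Every remaining block overlaps one of these, and no 4 of the listed blocks are pairwise disjoint, so 3 is the maximum.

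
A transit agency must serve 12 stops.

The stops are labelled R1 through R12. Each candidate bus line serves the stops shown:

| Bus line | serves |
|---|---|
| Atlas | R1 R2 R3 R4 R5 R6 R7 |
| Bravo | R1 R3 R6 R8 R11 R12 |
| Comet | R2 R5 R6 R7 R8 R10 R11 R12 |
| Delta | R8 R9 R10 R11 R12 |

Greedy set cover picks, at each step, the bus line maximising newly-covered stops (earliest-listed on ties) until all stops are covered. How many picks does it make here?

Greedy: pick Comet (covers 8 new) → pick Atlas (covers 3 new) → pick Delta (covers 1 new). Total picks: 3.
(The true minimum cover uses only 2 bus lines, so greedy is not optimal here.)

3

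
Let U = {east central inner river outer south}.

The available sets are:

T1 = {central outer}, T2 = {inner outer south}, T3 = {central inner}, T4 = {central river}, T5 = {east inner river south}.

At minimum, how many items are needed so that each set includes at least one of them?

H = {central, inner} meets every set (each contains at least one member of H), and |H| = 2.
The sets T2, T4 are pairwise disjoint, so any hitting set needs a separate item for each — at least 2. Hence 2 is optimal.

2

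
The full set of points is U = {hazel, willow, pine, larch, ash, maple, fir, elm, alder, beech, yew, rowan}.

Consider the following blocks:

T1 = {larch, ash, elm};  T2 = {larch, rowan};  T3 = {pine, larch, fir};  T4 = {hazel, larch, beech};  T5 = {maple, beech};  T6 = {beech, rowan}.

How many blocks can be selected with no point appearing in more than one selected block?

2

T1, T5 are pairwise disjoint (T1={larch,ash,elm}; T5={maple,beech}).
Every remaining block overlaps one of these, and no 3 of the listed blocks are pairwise disjoint, so 2 is the maximum.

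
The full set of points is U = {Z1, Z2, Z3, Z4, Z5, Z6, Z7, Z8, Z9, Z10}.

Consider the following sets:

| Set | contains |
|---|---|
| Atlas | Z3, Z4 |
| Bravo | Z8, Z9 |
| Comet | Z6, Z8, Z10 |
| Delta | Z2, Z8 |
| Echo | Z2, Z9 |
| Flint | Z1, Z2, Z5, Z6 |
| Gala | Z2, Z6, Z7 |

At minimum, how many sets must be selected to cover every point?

Atlas, Comet, Echo, Flint, and Gala cover everything between them: the union {Z1, Z2, Z3, Z4, Z5, Z6, Z7, Z8, Z9, Z10} is all of U.
Only Gala contains Z7, so Gala is forced; the remaining 7 points need at least 4 more sets (each remaining set adds at most 2) — so at least 5 sets are needed, and 5 is optimal.

5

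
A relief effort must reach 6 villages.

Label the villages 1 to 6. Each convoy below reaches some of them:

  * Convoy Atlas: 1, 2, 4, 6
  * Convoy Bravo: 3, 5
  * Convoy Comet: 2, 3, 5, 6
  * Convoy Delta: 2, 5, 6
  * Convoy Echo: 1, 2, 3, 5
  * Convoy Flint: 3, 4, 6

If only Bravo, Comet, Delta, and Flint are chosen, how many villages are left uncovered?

1

Union of Bravo, Comet, Delta, Flint = {2, 3, 4, 5, 6}.
Not covered: 1 — 1 village.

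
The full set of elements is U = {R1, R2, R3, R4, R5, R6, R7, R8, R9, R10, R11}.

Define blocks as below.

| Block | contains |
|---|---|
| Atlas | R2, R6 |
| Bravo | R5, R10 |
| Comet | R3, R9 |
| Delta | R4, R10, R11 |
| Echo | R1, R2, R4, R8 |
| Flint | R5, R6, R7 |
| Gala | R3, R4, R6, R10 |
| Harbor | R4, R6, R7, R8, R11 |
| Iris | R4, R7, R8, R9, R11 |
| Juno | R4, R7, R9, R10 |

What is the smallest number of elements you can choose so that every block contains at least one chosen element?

4

The 4 elements {R3, R6, R8, R10} hit every block.
No choice of 3 elements meets every block, so 4 is the minimum.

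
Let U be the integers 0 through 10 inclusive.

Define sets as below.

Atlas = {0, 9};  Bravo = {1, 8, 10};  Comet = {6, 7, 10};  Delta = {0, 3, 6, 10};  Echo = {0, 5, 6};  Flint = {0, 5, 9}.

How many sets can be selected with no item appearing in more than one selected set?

Comet, Flint are pairwise disjoint (Comet={6,7,10}; Flint={0,5,9}).
Every remaining set overlaps one of these, and no 3 of the listed sets are pairwise disjoint, so 2 is the maximum.

2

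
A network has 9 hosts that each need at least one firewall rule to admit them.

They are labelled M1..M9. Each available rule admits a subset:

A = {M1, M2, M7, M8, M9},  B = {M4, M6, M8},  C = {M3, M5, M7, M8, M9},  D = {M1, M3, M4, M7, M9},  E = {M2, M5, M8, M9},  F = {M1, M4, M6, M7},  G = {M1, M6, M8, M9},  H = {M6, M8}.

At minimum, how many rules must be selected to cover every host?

Take {B, D, E}. Their union is {M1, M2, M3, M4, M5, M6, M7, M8, M9}, which is all 9 hosts.
No 2 of the 8 rules cover everything (all 28 combinations miss at least one host), so 3 is optimal.

3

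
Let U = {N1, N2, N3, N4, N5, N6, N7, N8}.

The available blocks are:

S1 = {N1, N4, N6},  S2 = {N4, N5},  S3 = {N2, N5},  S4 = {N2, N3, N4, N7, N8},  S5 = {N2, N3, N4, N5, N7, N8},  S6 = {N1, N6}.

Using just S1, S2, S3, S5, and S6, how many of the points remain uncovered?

0

Union of S1, S2, S3, S5, S6 = {N1, N2, N3, N4, N5, N6, N7, N8} — that's every point, so 0 are uncovered.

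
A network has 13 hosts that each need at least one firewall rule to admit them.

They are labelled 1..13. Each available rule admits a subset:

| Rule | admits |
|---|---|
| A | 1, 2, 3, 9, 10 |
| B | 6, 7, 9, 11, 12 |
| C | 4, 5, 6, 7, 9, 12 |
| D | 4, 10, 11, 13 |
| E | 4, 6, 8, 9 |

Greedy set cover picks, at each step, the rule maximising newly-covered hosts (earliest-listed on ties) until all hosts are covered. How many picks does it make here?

4

Greedy: pick C (covers 6 new) → pick A (covers 4 new) → pick D (covers 2 new) → pick E (covers 1 new). Total picks: 4.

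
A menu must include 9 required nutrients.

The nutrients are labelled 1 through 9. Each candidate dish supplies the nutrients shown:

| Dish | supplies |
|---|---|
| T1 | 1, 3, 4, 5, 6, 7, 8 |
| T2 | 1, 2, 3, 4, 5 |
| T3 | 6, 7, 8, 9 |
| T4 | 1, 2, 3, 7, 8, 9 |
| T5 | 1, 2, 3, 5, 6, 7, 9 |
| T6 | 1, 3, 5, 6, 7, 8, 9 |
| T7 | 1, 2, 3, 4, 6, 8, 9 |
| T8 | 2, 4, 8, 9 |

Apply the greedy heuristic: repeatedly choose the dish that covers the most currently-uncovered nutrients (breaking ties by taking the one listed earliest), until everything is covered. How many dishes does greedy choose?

2

Greedy: pick T1 (covers 7 new) → pick T4 (covers 2 new). Total picks: 2.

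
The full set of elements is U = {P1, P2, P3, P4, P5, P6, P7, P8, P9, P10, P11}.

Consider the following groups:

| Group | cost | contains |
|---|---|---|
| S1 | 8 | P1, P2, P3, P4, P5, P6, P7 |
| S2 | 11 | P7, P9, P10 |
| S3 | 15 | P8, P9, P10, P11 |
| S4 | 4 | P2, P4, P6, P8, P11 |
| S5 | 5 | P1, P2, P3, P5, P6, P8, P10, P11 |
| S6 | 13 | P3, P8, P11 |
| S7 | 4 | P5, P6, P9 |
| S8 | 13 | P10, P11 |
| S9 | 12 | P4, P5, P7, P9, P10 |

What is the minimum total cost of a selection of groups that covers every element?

17

S1, S5, S7 together cover every element (S1 ∪ S5 ∪ S7 = {P1, P2, P3, P4, P5, P6, P7, P8, P9, P10, P11}); total cost 8 + 5 + 4 = 17.
No covering selection has total cost below 17.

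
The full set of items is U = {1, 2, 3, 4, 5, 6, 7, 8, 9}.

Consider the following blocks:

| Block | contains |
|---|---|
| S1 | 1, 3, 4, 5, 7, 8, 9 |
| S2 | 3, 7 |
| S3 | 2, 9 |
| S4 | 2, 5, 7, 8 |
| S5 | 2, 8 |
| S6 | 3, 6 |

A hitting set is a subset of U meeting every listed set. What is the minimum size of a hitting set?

2

Take H = {2, 3}. Each listed block contains at least one of these, so H is a hitting set of size 2.
The blocks S2, S5 are pairwise disjoint, so any hitting set needs a separate item for each — at least 2. Hence 2 is optimal.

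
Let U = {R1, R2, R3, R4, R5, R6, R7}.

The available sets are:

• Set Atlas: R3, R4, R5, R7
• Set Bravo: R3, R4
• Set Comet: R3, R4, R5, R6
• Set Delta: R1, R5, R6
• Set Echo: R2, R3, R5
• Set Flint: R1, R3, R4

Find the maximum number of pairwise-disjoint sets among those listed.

Bravo, Delta are pairwise disjoint (Bravo={R3,R4}; Delta={R1,R5,R6}).
Every remaining set overlaps one of these, and no 3 of the listed sets are pairwise disjoint, so 2 is the maximum.

2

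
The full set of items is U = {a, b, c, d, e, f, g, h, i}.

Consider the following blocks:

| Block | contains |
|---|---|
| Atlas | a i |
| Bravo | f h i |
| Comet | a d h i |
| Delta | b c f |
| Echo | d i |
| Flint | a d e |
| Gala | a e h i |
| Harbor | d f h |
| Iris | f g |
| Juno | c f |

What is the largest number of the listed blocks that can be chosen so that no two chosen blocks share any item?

Atlas, Harbor are pairwise disjoint (Atlas={a,i}; Harbor={d,f,h}).
Every remaining block overlaps one of these, and no 3 of the listed blocks are pairwise disjoint, so 2 is the maximum.

2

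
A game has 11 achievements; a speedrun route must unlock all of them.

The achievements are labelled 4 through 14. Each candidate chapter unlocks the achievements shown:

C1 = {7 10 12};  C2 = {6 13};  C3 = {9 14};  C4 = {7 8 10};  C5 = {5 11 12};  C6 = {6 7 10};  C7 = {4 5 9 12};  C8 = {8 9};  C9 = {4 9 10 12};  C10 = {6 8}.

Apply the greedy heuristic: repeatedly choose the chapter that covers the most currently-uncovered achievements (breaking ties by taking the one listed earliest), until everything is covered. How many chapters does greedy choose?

Greedy: pick C7 (covers 4 new) → pick C4 (covers 3 new) → pick C2 (covers 2 new) → pick C3 (covers 1 new) → pick C5 (covers 1 new). Total picks: 5.

5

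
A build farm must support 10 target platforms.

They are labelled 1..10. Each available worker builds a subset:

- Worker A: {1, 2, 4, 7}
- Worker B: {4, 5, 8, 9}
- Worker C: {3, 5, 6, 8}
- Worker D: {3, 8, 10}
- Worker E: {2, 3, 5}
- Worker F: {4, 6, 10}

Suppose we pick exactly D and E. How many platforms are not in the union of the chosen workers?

5

Union of D, E = {2, 3, 5, 8, 10}.
Not covered: 1, 4, 6, 7, 9 — 5 platforms.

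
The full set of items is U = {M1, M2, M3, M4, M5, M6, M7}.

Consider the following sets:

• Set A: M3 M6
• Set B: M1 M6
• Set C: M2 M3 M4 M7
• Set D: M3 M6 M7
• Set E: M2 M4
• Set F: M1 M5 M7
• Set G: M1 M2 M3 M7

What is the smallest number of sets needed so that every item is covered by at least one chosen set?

3

C, D, and F cover everything between them: the union {M1, M2, M3, M4, M5, M6, M7} is all of U.
Only F contains M5, so F is forced; the remaining 4 items need at least 2 more sets (each remaining set adds at most 3) — so at least 3 sets are needed, and 3 is optimal.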